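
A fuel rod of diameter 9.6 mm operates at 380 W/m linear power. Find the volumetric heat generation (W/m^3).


r = D / 2 / 1000 = 9.6 / 2 / 1000 = 0.0048 m
q''' = q' / (pi * r^2)
q''' = 380 / (pi * 0.0048^2)
q''' = 5.2499e+06 W/m^3

5.2499e+06


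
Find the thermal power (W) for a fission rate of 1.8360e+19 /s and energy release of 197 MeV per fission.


P = fission_rate * E_MeV * 1.602e-13
P = 1.8360e+19 * 197 * 1.602e-13
P = 5.7943e+08 W

5.7943e+08


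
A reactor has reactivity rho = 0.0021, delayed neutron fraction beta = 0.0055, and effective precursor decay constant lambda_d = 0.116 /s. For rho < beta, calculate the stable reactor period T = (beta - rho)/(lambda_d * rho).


T = (beta - rho) / (lambda_d * rho)
T = (0.0055 - 0.0021) / (0.116 * 0.0021)
T = 13.957 s

13.957


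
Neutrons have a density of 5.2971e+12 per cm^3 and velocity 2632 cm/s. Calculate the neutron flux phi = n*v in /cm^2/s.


phi = n * v
phi = 5.2971e+12 * 2632
phi = 1.3942e+16 /cm^2/s

1.3942e+16


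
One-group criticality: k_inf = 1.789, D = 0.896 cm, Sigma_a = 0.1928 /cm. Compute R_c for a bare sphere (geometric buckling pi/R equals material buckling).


L^2 = D / Sigma_a = 0.896 / 0.1928 = 4.647303 cm^2
B_m^2 = (k_inf - 1) / L^2 = (1.789 - 1) / 4.647303 = 0.1697759 /cm^2
For a bare sphere: B_g = pi/R, so R_c = pi / sqrt(B_m^2)
R_c = pi / sqrt(0.1697759) = 7.6245 cm

7.6245


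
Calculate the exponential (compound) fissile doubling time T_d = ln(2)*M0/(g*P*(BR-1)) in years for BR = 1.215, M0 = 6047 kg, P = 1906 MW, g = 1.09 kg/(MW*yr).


Breeding gain G = BR - 1 = 1.215 - 1 = 0.215
Fissile production rate = g * P * G = 1.09 * 1906 * 0.215 = 446.6711 kg/yr
T_d = ln(2) * M0 / (g * P * G)
T_d = ln(2) * 6047 / 446.6711 = 9.3838 yr

9.3838


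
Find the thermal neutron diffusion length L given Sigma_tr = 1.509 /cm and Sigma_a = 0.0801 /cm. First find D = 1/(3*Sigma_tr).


D = 1 / (3 * Sigma_tr) = 1 / (3 * 1.509) = 0.2208968 cm
L = sqrt(D / Sigma_a)
L = sqrt(0.2208968 / 0.0801)
L = 1.6607 cm

1.6607


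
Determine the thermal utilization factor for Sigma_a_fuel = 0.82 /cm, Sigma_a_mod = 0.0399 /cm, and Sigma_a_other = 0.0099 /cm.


f = Sigma_a_fuel / (Sigma_a_fuel + Sigma_a_mod + Sigma_a_other)
f = 0.82 / (0.82 + 0.0399 + 0.0099)
f = 0.94275

0.94275


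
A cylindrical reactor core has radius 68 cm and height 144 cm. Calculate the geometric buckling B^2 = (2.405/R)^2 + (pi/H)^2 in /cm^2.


B^2 = (2.405/R)^2 + (pi/H)^2
B^2 = (2.405/68)^2 + (pi/144)^2
B^2 = 0.0017268 /cm^2

0.0017268


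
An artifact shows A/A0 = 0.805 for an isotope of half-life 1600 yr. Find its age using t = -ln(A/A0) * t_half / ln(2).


lambda = ln(2) / t_half = ln(2) / 1600 = 4.332170e-04 /yr
t = -ln(A/A0) / lambda
t = -ln(0.805) / 4.332170e-04
t = 500.70 yr

500.70


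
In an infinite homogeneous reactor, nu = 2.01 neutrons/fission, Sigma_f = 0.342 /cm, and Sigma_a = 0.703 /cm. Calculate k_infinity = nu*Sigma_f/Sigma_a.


k_inf = nu * Sigma_f / Sigma_a
k_inf = 2.01 * 0.342 / 0.703
k_inf = 0.97784

0.97784


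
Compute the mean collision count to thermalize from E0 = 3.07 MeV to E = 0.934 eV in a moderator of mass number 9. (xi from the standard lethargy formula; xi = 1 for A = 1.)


xi = 1 + (A-1)^2/(2A)*ln((A-1)/(A+1)) = 0.2066007 (for A = 9)
n = ln(E0/E) / xi
n = ln(3.07e6 / 0.934) / 0.2066007
n = ln(3.286938e+06) / 0.2066007 = 72.630

72.630


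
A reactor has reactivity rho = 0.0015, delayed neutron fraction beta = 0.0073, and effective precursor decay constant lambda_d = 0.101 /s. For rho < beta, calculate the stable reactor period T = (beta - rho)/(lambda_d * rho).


T = (beta - rho) / (lambda_d * rho)
T = (0.0073 - 0.0015) / (0.101 * 0.0015)
T = 38.284 s

38.284


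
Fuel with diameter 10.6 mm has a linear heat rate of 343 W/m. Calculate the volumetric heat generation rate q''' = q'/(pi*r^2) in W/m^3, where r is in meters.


r = D / 2 / 1000 = 10.6 / 2 / 1000 = 0.0053 m
q''' = q' / (pi * r^2)
q''' = 343 / (pi * 0.0053^2)
q''' = 3.8868e+06 W/m^3

3.8868e+06


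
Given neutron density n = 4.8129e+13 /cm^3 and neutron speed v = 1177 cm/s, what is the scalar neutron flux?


phi = n * v
phi = 4.8129e+13 * 1177
phi = 5.6648e+16 /cm^2/s

5.6648e+16


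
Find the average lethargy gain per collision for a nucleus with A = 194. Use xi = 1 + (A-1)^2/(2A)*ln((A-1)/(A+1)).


xi = 1 + (A-1)^2/(2A) * ln((A-1)/(A+1))
xi = 1 + (194-1)^2/(2*194) * ln((194-1)/(194 +1))
xi = 0.010274

0.010274


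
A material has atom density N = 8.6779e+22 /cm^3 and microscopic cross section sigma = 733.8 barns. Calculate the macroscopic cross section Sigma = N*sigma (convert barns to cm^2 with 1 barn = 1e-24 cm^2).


Sigma = N * sigma_barns * 1e-24
Sigma = 8.6779e+22 * 733.8 * 1e-24
Sigma = 63.678 /cm

63.678


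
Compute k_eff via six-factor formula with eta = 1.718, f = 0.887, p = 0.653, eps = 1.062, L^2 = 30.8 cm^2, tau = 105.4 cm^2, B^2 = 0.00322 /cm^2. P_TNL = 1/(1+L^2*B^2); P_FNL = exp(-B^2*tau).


k_inf = eta*f*p*eps = 1.718*0.887*0.653*1.062 = 1.056780
P_TNL = 1/(1 + L^2*B^2) = 1/(1 + 30.8*0.00322) = 0.9097724
P_FNL = exp(-B^2*tau) = exp(-0.00322*105.4) = 0.7122061
k_eff = k_inf * P_TNL * P_FNL = 1.056780 * 0.9097724 * 0.7122061
k_eff = 0.68474

0.68474


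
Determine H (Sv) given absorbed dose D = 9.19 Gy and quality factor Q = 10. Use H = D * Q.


H = D * Q
H = 9.19 * 10
H = 91.900 Sv

91.900


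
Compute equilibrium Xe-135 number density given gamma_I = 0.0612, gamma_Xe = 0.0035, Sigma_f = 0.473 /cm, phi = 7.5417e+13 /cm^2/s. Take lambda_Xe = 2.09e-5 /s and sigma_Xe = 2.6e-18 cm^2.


Xe_eq = (gamma_I + gamma_Xe) * Sigma_f * phi / (lambda_Xe + sigma_Xe * phi)
Numerator = (0.0612 + 0.0035) * 0.473 * 7.5417e+13 = 2.307994e+12
Denominator = 2.09e-5 + 2.6e-18 * 7.5417e+13 = 2.169842e-04
Xe_eq = 2.307994e+12 / 2.169842e-04 = 1.0637e+16 /cm^3

1.0637e+16


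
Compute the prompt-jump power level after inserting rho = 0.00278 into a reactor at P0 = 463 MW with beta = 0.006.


P1/P0 = beta / (beta - rho)
P1/P0 = 0.006 / (0.006 - 0.00278) = 1.863354
P1 = 463 * 1.863354 = 862.73 MW

862.73


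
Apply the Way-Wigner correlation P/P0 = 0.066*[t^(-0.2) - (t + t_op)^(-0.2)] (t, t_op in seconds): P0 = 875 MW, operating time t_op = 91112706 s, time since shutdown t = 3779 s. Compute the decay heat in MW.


P/P0 = 0.066 * [t^(-0.2) - (t + t_op)^(-0.2)]
P/P0 = 0.066 * [3779^(-0.2) - (3779 + 91112706)^(-0.2)]
P/P0 = 0.066 * [0.1925416 - 0.02559061] = 0.01101877
P = 875 * 0.01101877 = 9.6414 MW

9.6414


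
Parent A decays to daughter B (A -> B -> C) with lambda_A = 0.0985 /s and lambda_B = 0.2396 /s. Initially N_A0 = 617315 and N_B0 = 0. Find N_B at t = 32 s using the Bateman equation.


N_B(t) = lambda_A * N_A0 / (lambda_B - lambda_A) * [exp(-lambda_A*t) - exp(-lambda_B*t)]
exp(-0.0985*32) = 0.04276651; exp(-0.2396*32) = 4.679262e-04
N_B = 0.0985 * 617315 / (0.2396 - 0.0985) * (0.04276651 - 4.679262e-04)
N_B = 18228

18228


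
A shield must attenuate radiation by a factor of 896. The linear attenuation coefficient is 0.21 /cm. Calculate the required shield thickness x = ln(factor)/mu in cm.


x = ln(factor) / mu
x = ln(896) / 0.21
x = 32.371 cm

32.371


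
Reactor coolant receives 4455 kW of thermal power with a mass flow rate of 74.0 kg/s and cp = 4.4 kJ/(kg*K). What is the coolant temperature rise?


dT = Q / (m_dot * cp)
dT = 4455 / (74.0 * 4.4)
dT = 13.682 C

13.682


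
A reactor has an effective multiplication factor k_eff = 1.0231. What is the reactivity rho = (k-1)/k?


rho = (k_eff - 1) / k_eff
rho = (1.0231 - 1) / 1.0231
rho = 0.022578

0.022578


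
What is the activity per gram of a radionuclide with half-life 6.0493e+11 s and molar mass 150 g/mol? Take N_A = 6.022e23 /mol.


lambda = ln(2) / t_half = ln(2) / 6.0493e+11 = 1.145830e-12 /s
SA = lambda * N_A / M
SA = 1.145830e-12 * 6.022e23 / 150
SA = 4.6001e+09 Bq/g

4.6001e+09


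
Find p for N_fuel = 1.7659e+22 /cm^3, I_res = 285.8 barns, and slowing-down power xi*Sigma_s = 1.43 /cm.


p = exp(-N * I * 1e-24 / (xi*Sigma_s))
p = exp(-1.7659e+22 * 285.8 * 1e-24 / 1.43)
p = 0.029325

0.029325


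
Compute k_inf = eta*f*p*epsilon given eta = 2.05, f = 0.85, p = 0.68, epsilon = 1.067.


k_inf = eta * f * p * epsilon
k_inf = 2.05 * 0.85 * 0.68 * 1.067
k_inf = 1.2643

1.2643


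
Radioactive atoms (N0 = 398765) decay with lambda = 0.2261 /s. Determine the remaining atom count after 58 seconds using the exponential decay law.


N = N0 * exp(-lambda * t)
N = 398765 * exp(-0.2261 * 58)
N = 0.80439

0.80439


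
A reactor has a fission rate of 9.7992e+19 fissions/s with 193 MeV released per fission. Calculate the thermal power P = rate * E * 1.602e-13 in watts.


P = fission_rate * E_MeV * 1.602e-13
P = 9.7992e+19 * 193 * 1.602e-13
P = 3.0298e+09 W

3.0298e+09


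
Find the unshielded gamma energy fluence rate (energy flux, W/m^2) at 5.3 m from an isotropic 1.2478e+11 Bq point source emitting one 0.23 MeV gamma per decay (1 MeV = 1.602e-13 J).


psi = A * E * 1.602e-13 / (4*pi*r^2)
psi = 1.2478e+11 * 0.23 * 1.602e-13 / (4*pi*5.3^2)
psi = 1.3025e-05 W/m^2

1.3025e-05


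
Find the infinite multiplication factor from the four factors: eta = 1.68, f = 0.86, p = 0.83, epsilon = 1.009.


k_inf = eta * f * p * epsilon
k_inf = 1.68 * 0.86 * 0.83 * 1.009
k_inf = 1.2100

1.2100


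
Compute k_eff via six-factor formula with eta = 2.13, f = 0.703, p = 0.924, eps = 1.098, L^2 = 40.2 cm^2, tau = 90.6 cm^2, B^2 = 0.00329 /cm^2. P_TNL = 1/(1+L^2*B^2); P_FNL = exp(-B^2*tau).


k_inf = eta*f*p*eps = 2.13*0.703*0.924*1.098 = 1.519180
P_TNL = 1/(1 + L^2*B^2) = 1/(1 + 40.2*0.00329) = 0.8831909
P_FNL = exp(-B^2*tau) = exp(-0.00329*90.6) = 0.7422464
k_eff = k_inf * P_TNL * P_FNL = 1.519180 * 0.8831909 * 0.7422464
k_eff = 0.99589

0.99589


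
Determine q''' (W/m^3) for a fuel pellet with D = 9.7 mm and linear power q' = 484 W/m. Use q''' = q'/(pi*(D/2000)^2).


r = D / 2 / 1000 = 9.7 / 2 / 1000 = 0.00485 m
q''' = q' / (pi * r^2)
q''' = 484 / (pi * 0.00485^2)
q''' = 6.5496e+06 W/m^3

6.5496e+06


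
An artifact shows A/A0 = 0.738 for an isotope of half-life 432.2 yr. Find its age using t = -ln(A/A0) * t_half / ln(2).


lambda = ln(2) / t_half = ln(2) / 432.2 = 0.001603765 /yr
t = -ln(A/A0) / lambda
t = -ln(0.738) / 0.001603765
t = 189.44 yr

189.44


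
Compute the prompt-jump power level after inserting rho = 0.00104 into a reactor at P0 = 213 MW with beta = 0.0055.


P1/P0 = beta / (beta - rho)
P1/P0 = 0.0055 / (0.0055 - 0.00104) = 1.233184
P1 = 213 * 1.233184 = 262.67 MW

262.67


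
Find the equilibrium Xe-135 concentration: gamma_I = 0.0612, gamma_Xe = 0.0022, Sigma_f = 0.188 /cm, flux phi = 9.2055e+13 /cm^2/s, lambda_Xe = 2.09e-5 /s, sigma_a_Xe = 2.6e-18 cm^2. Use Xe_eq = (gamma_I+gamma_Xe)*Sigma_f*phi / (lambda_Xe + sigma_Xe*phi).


Xe_eq = (gamma_I + gamma_Xe) * Sigma_f * phi / (lambda_Xe + sigma_Xe * phi)
Numerator = (0.0612 + 0.0022) * 0.188 * 9.2055e+13 = 1.097222e+12
Denominator = 2.09e-5 + 2.6e-18 * 9.2055e+13 = 2.602430e-04
Xe_eq = 1.097222e+12 / 2.602430e-04 = 4.2161e+15 /cm^3

4.2161e+15


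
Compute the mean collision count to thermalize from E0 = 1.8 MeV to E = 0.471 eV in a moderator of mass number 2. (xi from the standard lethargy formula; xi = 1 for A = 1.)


xi = 1 + (A-1)^2/(2A)*ln((A-1)/(A+1)) = 0.7253469 (for A = 2)
n = ln(E0/E) / xi
n = ln(1.8e6 / 0.471) / 0.7253469
n = ln(3.821656e+06) / 0.7253469 = 20.895

20.895


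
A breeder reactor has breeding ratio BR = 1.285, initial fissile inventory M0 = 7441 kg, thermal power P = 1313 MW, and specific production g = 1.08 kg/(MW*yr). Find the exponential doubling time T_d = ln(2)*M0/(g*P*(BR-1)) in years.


Breeding gain G = BR - 1 = 1.285 - 1 = 0.285
Fissile production rate = g * P * G = 1.08 * 1313 * 0.285 = 404.1414 kg/yr
T_d = ln(2) * M0 / (g * P * G)
T_d = ln(2) * 7441 / 404.1414 = 12.762 yr

12.762


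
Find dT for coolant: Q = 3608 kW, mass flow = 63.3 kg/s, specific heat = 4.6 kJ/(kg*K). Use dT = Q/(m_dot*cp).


dT = Q / (m_dot * cp)
dT = 3608 / (63.3 * 4.6)
dT = 12.391 C

12.391


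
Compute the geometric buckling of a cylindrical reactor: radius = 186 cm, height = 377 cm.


B^2 = (2.405/R)^2 + (pi/H)^2
B^2 = (2.405/186)^2 + (pi/377)^2
B^2 = 2.3663e-04 /cm^2

2.3663e-04


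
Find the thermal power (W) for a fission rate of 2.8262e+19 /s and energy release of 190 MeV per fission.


P = fission_rate * E_MeV * 1.602e-13
P = 2.8262e+19 * 190 * 1.602e-13
P = 8.6024e+08 W

8.6024e+08


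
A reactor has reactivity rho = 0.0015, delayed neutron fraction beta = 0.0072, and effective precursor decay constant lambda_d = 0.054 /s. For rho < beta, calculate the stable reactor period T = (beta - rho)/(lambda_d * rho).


T = (beta - rho) / (lambda_d * rho)
T = (0.0072 - 0.0015) / (0.054 * 0.0015)
T = 70.370 s

70.370


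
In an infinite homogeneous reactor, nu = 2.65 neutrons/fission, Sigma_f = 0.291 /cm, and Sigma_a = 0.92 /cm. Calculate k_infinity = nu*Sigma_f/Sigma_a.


k_inf = nu * Sigma_f / Sigma_a
k_inf = 2.65 * 0.291 / 0.92
k_inf = 0.83821

0.83821


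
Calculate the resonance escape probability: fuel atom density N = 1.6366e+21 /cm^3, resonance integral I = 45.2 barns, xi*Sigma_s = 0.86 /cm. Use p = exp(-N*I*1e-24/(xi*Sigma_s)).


p = exp(-N * I * 1e-24 / (xi*Sigma_s))
p = exp(-1.6366e+21 * 45.2 * 1e-24 / 0.86)
p = 0.91758

0.91758


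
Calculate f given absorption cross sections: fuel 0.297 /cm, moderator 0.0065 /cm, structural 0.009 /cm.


f = Sigma_a_fuel / (Sigma_a_fuel + Sigma_a_mod + Sigma_a_other)
f = 0.297 / (0.297 + 0.0065 + 0.009)
f = 0.95040

0.95040


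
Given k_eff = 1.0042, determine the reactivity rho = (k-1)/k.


rho = (k_eff - 1) / k_eff
rho = (1.0042 - 1) / 1.0042
rho = 0.0041824

0.0041824


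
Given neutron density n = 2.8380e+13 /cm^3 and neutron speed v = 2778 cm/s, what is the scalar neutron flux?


phi = n * v
phi = 2.8380e+13 * 2778
phi = 7.8840e+16 /cm^2/s

7.8840e+16


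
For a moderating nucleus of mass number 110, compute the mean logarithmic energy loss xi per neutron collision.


xi = 1 + (A-1)^2/(2A) * ln((A-1)/(A+1))
xi = 1 + (110-1)^2/(2*110) * ln((110-1)/(110 +1))
xi = 0.018072

0.018072


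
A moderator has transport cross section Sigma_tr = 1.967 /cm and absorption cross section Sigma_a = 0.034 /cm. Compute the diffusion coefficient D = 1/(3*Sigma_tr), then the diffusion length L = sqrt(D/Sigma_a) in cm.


D = 1 / (3 * Sigma_tr) = 1 / (3 * 1.967) = 0.1694628 cm
L = sqrt(D / Sigma_a)
L = sqrt(0.1694628 / 0.034)
L = 2.2325 cm

2.2325


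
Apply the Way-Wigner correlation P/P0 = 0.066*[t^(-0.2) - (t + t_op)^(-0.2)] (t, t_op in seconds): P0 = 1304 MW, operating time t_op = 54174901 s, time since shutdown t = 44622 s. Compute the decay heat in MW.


P/P0 = 0.066 * [t^(-0.2) - (t + t_op)^(-0.2)]
P/P0 = 0.066 * [44622^(-0.2) - (44622 + 54174901)^(-0.2)]
P/P0 = 0.066 * [0.1175142 - 0.02839023] = 0.005882182
P = 1304 * 0.005882182 = 7.6704 MW

7.6704


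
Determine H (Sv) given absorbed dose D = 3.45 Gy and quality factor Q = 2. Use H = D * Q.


H = D * Q
H = 3.45 * 2
H = 6.9000 Sv

6.9000


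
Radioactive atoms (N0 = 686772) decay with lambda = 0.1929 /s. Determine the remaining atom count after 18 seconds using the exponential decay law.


N = N0 * exp(-lambda * t)
N = 686772 * exp(-0.1929 * 18)
N = 21323

21323


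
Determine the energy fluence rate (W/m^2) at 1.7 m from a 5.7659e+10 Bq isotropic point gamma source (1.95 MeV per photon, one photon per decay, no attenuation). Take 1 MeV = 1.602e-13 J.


psi = A * E * 1.602e-13 / (4*pi*r^2)
psi = 5.7659e+10 * 1.95 * 1.602e-13 / (4*pi*1.7^2)
psi = 4.9597e-04 W/m^2

4.9597e-04


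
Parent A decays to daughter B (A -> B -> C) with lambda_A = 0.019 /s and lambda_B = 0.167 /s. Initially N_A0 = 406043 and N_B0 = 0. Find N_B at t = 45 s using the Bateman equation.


N_B(t) = lambda_A * N_A0 / (lambda_B - lambda_A) * [exp(-lambda_A*t) - exp(-lambda_B*t)]
exp(-0.019*45) = 0.4252832; exp(-0.167*45) = 5.448500e-04
N_B = 0.019 * 406043 / (0.167 - 0.019) * (0.4252832 - 5.448500e-04)
N_B = 22140

22140


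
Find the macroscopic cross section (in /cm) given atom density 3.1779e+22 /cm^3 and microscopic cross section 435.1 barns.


Sigma = N * sigma_barns * 1e-24
Sigma = 3.1779e+22 * 435.1 * 1e-24
Sigma = 13.827 /cm

13.827


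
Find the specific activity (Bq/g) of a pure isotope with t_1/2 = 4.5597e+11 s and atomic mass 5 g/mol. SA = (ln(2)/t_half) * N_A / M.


lambda = ln(2) / t_half = ln(2) / 4.5597e+11 = 1.520160e-12 /s
SA = lambda * N_A / M
SA = 1.520160e-12 * 6.022e23 / 5
SA = 1.8309e+11 Bq/g

1.8309e+11


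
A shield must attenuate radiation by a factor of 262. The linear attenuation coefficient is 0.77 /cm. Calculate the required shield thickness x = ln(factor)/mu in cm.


x = ln(factor) / mu
x = ln(262) / 0.77
x = 7.2316 cm

7.2316


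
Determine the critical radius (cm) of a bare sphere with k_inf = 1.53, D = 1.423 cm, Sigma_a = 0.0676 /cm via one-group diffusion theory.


L^2 = D / Sigma_a = 1.423 / 0.0676 = 21.05030 cm^2
B_m^2 = (k_inf - 1) / L^2 = (1.53 - 1) / 21.05030 = 0.02517779 /cm^2
For a bare sphere: B_g = pi/R, so R_c = pi / sqrt(B_m^2)
R_c = pi / sqrt(0.02517779) = 19.799 cm

19.799


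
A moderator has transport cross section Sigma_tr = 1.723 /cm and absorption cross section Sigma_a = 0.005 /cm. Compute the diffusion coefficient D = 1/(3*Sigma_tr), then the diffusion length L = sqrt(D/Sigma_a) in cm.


D = 1 / (3 * Sigma_tr) = 1 / (3 * 1.723) = 0.1934610 cm
L = sqrt(D / Sigma_a)
L = sqrt(0.1934610 / 0.005)
L = 6.2203 cm

6.2203


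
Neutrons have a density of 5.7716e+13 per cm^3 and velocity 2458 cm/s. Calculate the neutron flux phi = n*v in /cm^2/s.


phi = n * v
phi = 5.7716e+13 * 2458
phi = 1.4187e+17 /cm^2/s

1.4187e+17


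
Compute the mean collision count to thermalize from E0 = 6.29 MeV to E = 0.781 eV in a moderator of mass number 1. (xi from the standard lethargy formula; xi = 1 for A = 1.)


xi = 1 + (A-1)^2/(2A)*ln((A-1)/(A+1)) = 1 (for A = 1)
n = ln(E0/E) / xi
n = ln(6.29e6 / 0.781) / 1
n = ln(8.053777e+06) / 1 = 15.902

15.902


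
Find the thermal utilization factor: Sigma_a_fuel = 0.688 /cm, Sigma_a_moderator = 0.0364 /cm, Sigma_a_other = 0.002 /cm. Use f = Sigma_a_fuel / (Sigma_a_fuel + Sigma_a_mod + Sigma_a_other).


f = Sigma_a_fuel / (Sigma_a_fuel + Sigma_a_mod + Sigma_a_other)
f = 0.688 / (0.688 + 0.0364 + 0.002)
f = 0.94714

0.94714


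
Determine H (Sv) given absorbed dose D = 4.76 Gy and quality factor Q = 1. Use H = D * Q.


H = D * Q
H = 4.76 * 1
H = 4.7600 Sv

4.7600


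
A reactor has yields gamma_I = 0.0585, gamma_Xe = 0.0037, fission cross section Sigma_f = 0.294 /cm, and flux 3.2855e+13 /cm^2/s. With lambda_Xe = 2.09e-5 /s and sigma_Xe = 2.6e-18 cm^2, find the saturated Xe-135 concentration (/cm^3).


Xe_eq = (gamma_I + gamma_Xe) * Sigma_f * phi / (lambda_Xe + sigma_Xe * phi)
Numerator = (0.0585 + 0.0037) * 0.294 * 3.2855e+13 = 6.008128e+11
Denominator = 2.09e-5 + 2.6e-18 * 3.2855e+13 = 1.063230e-04
Xe_eq = 6.008128e+11 / 1.063230e-04 = 5.6508e+15 /cm^3

5.6508e+15


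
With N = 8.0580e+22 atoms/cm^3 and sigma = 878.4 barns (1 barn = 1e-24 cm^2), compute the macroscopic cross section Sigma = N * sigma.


Sigma = N * sigma_barns * 1e-24
Sigma = 8.0580e+22 * 878.4 * 1e-24
Sigma = 70.781 /cm

70.781


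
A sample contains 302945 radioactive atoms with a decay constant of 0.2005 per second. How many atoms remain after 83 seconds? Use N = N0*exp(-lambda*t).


N = N0 * exp(-lambda * t)
N = 302945 * exp(-0.2005 * 83)
N = 0.017949

0.017949


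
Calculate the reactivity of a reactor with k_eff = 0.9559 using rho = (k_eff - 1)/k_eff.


rho = (k_eff - 1) / k_eff
rho = (0.9559 - 1) / 0.9559
rho = -0.046135

-0.046135


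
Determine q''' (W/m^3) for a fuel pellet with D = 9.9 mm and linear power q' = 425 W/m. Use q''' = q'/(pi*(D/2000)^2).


r = D / 2 / 1000 = 9.9 / 2 / 1000 = 0.00495 m
q''' = q' / (pi * r^2)
q''' = 425 / (pi * 0.00495^2)
q''' = 5.5211e+06 W/m^3

5.5211e+06


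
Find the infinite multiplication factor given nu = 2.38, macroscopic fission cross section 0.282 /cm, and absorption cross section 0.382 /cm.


k_inf = nu * Sigma_f / Sigma_a
k_inf = 2.38 * 0.282 / 0.382
k_inf = 1.7570

1.7570


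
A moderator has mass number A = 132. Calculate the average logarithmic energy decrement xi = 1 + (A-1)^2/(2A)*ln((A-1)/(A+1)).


xi = 1 + (A-1)^2/(2A) * ln((A-1)/(A+1))
xi = 1 + (132-1)^2/(2*132) * ln((132-1)/(132 +1))
xi = 0.015075

0.015075


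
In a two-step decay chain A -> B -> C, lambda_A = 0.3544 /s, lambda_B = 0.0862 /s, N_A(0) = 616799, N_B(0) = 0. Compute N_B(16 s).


N_B(t) = lambda_A * N_A0 / (lambda_B - lambda_A) * [exp(-lambda_A*t) - exp(-lambda_B*t)]
exp(-0.3544*16) = 0.003446486; exp(-0.0862*16) = 0.2517799
N_B = 0.3544 * 616799 / (0.0862 - 0.3544) * (0.003446486 - 0.2517799)
N_B = 202402

202402


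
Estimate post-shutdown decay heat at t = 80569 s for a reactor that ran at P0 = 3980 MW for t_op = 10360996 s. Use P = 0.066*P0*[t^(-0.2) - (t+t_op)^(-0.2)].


P/P0 = 0.066 * [t^(-0.2) - (t + t_op)^(-0.2)]
P/P0 = 0.066 * [80569^(-0.2) - (80569 + 10360996)^(-0.2)]
P/P0 = 0.066 * [0.1044158 - 0.03946816] = 0.004286544
P = 3980 * 0.004286544 = 17.060 MW

17.060


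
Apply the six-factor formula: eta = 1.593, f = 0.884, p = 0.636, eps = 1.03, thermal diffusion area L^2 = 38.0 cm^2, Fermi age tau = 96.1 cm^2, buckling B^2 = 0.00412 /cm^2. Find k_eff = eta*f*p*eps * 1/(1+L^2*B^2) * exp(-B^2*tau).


k_inf = eta*f*p*eps = 1.593*0.884*0.636*1.03 = 0.9224915
P_TNL = 1/(1 + L^2*B^2) = 1/(1 + 38.0*0.00412) = 0.8646330
P_FNL = exp(-B^2*tau) = exp(-0.00412*96.1) = 0.6730525
k_eff = k_inf * P_TNL * P_FNL = 0.9224915 * 0.8646330 * 0.6730525
k_eff = 0.53684

0.53684


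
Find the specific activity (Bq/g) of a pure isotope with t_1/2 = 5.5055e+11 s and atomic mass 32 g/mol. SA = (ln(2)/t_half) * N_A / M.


lambda = ln(2) / t_half = ln(2) / 5.5055e+11 = 1.259009e-12 /s
SA = lambda * N_A / M
SA = 1.259009e-12 * 6.022e23 / 32
SA = 2.3693e+10 Bq/g

2.3693e+10


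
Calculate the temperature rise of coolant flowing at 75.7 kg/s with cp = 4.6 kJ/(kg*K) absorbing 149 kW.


dT = Q / (m_dot * cp)
dT = 149 / (75.7 * 4.6)
dT = 0.42789 C

0.42789


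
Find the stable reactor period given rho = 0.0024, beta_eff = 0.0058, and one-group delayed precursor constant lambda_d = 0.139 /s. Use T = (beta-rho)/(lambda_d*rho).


T = (beta - rho) / (lambda_d * rho)
T = (0.0058 - 0.0024) / (0.139 * 0.0024)
T = 10.192 s

10.192


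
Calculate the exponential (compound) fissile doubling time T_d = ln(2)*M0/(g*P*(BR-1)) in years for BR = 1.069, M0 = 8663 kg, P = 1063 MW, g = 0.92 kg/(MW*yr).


Breeding gain G = BR - 1 = 1.069 - 1 = 0.069
Fissile production rate = g * P * G = 0.92 * 1063 * 0.069 = 67.47924 kg/yr
T_d = ln(2) * M0 / (g * P * G)
T_d = ln(2) * 8663 / 67.47924 = 88.986 yr

88.986


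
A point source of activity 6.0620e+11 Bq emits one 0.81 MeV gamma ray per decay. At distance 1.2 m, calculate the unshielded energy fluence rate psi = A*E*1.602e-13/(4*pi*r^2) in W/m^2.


psi = A * E * 1.602e-13 / (4*pi*r^2)
psi = 6.0620e+11 * 0.81 * 1.602e-13 / (4*pi*1.2^2)
psi = 0.0043470 W/m^2

0.0043470


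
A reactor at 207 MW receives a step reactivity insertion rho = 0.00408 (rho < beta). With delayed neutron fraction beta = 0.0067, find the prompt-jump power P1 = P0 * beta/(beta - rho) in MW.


P1/P0 = beta / (beta - rho)
P1/P0 = 0.0067 / (0.0067 - 0.00408) = 2.557252
P1 = 207 * 2.557252 = 529.35 MW

529.35


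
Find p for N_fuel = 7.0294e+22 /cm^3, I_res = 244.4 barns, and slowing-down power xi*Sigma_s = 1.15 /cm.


p = exp(-N * I * 1e-24 / (xi*Sigma_s))
p = exp(-7.0294e+22 * 244.4 * 1e-24 / 1.15)
p = 3.2514e-07

3.2514e-07


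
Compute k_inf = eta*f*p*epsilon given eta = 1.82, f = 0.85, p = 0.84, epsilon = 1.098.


k_inf = eta * f * p * epsilon
k_inf = 1.82 * 0.85 * 0.84 * 1.098
k_inf = 1.4268

1.4268


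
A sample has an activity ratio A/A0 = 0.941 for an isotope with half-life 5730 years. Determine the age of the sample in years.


lambda = ln(2) / t_half = ln(2) / 5730 = 1.209681e-04 /yr
t = -ln(A/A0) / lambda
t = -ln(0.941) / 1.209681e-04
t = 502.71 yr

502.71


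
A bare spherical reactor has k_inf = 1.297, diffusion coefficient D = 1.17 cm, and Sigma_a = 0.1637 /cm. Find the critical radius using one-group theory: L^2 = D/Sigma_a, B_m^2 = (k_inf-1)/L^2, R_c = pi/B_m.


L^2 = D / Sigma_a = 1.17 / 0.1637 = 7.147221 cm^2
B_m^2 = (k_inf - 1) / L^2 = (1.297 - 1) / 7.147221 = 0.04155461 /cm^2
For a bare sphere: B_g = pi/R, so R_c = pi / sqrt(B_m^2)
R_c = pi / sqrt(0.04155461) = 15.411 cm

15.411


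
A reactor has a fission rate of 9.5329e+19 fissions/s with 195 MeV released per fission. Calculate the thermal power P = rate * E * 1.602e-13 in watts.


P = fission_rate * E_MeV * 1.602e-13
P = 9.5329e+19 * 195 * 1.602e-13
P = 2.9780e+09 W

2.9780e+09


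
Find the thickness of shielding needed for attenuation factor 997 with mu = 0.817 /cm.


x = ln(factor) / mu
x = ln(997) / 0.817
x = 8.4513 cm

8.4513


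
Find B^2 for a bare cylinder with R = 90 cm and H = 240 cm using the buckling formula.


B^2 = (2.405/R)^2 + (pi/H)^2
B^2 = (2.405/90)^2 + (pi/240)^2
B^2 = 8.8542e-04 /cm^2

8.8542e-04


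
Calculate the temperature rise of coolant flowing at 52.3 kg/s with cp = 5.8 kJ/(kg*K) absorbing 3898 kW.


dT = Q / (m_dot * cp)
dT = 3898 / (52.3 * 5.8)
dT = 12.850 C

12.850


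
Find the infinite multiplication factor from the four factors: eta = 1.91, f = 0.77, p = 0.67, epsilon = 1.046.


k_inf = eta * f * p * epsilon
k_inf = 1.91 * 0.77 * 0.67 * 1.046
k_inf = 1.0307

1.0307


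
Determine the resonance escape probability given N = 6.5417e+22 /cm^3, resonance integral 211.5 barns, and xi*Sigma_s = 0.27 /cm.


p = exp(-N * I * 1e-24 / (xi*Sigma_s))
p = exp(-6.5417e+22 * 211.5 * 1e-24 / 0.27)
p = 5.5630e-23

5.5630e-23


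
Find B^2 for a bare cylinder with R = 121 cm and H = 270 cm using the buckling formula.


B^2 = (2.405/R)^2 + (pi/H)^2
B^2 = (2.405/121)^2 + (pi/270)^2
B^2 = 5.3044e-04 /cm^2

5.3044e-04


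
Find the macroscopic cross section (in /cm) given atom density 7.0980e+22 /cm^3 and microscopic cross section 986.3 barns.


Sigma = N * sigma_barns * 1e-24
Sigma = 7.0980e+22 * 986.3 * 1e-24
Sigma = 70.008 /cm

70.008


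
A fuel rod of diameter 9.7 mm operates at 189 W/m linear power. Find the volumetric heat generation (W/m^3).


r = D / 2 / 1000 = 9.7 / 2 / 1000 = 0.00485 m
q''' = q' / (pi * r^2)
q''' = 189 / (pi * 0.00485^2)
q''' = 2.5576e+06 W/m^3

2.5576e+06


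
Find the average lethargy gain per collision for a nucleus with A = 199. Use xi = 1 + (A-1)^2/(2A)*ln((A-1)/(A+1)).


xi = 1 + (A-1)^2/(2A) * ln((A-1)/(A+1))
xi = 1 + (199-1)^2/(2*199) * ln((199-1)/(199 +1))
xi = 0.010017

0.010017


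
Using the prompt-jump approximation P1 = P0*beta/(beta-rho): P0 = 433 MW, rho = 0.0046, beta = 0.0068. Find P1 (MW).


P1/P0 = beta / (beta - rho)
P1/P0 = 0.0068 / (0.0068 - 0.0046) = 3.090909
P1 = 433 * 3.090909 = 1338.4 MW

1338.4


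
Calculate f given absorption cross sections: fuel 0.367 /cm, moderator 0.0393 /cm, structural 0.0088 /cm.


f = Sigma_a_fuel / (Sigma_a_fuel + Sigma_a_mod + Sigma_a_other)
f = 0.367 / (0.367 + 0.0393 + 0.0088)
f = 0.88412

0.88412


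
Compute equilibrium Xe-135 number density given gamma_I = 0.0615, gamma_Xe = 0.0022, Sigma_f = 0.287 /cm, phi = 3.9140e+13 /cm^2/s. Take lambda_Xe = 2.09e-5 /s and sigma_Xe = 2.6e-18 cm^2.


Xe_eq = (gamma_I + gamma_Xe) * Sigma_f * phi / (lambda_Xe + sigma_Xe * phi)
Numerator = (0.0615 + 0.0022) * 0.287 * 3.9140e+13 = 7.155536e+11
Denominator = 2.09e-5 + 2.6e-18 * 3.9140e+13 = 1.226640e-04
Xe_eq = 7.155536e+11 / 1.226640e-04 = 5.8334e+15 /cm^3

5.8334e+15


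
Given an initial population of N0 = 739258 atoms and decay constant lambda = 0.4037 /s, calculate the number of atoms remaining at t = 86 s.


N = N0 * exp(-lambda * t)
N = 739258 * exp(-0.4037 * 86)
N = 6.1784e-10

6.1784e-10


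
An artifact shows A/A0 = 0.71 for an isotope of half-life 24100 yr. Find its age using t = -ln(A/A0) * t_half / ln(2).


lambda = ln(2) / t_half = ln(2) / 24100 = 2.876129e-05 /yr
t = -ln(A/A0) / lambda
t = -ln(0.71) / 2.876129e-05
t = 11908 yr

11908


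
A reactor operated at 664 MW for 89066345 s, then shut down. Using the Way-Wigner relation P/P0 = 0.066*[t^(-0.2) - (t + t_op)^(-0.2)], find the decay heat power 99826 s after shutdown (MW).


P/P0 = 0.066 * [t^(-0.2) - (t + t_op)^(-0.2)]
P/P0 = 0.066 * [99826^(-0.2) - (99826 + 89066345)^(-0.2)]
P/P0 = 0.066 * [0.1000348 - 0.02570159] = 0.004905992
P = 664 * 0.004905992 = 3.2576 MW

3.2576


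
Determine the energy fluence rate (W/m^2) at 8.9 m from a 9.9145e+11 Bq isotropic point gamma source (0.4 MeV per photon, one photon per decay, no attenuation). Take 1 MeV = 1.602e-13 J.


psi = A * E * 1.602e-13 / (4*pi*r^2)
psi = 9.9145e+11 * 0.4 * 1.602e-13 / (4*pi*8.9^2)
psi = 6.3827e-05 W/m^2

6.3827e-05


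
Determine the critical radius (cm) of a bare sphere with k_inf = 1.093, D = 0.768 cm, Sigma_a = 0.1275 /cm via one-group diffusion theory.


L^2 = D / Sigma_a = 0.768 / 0.1275 = 6.023529 cm^2
B_m^2 = (k_inf - 1) / L^2 = (1.093 - 1) / 6.023529 = 0.01543945 /cm^2
For a bare sphere: B_g = pi/R, so R_c = pi / sqrt(B_m^2)
R_c = pi / sqrt(0.01543945) = 25.283 cm

25.283


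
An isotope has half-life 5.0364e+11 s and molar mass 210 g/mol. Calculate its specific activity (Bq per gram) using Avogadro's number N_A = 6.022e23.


lambda = ln(2) / t_half = ln(2) / 5.0364e+11 = 1.376275e-12 /s
SA = lambda * N_A / M
SA = 1.376275e-12 * 6.022e23 / 210
SA = 3.9466e+09 Bq/g

3.9466e+09


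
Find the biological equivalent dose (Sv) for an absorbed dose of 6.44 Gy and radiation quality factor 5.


H = D * Q
H = 6.44 * 5
H = 32.200 Sv

32.200


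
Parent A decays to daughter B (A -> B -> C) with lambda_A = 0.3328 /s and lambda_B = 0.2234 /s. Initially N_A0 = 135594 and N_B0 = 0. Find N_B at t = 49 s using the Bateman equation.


N_B(t) = lambda_A * N_A0 / (lambda_B - lambda_A) * [exp(-lambda_A*t) - exp(-lambda_B*t)]
exp(-0.3328*49) = 8.277001e-08; exp(-0.2234*49) = 1.761781e-05
N_B = 0.3328 * 135594 / (0.2234 - 0.3328) * (8.277001e-08 - 1.761781e-05)
N_B = 7.2329

7.2329


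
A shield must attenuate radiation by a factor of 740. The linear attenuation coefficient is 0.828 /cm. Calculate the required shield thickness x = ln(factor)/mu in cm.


x = ln(factor) / mu
x = ln(740) / 0.828
x = 7.9790 cm

7.9790


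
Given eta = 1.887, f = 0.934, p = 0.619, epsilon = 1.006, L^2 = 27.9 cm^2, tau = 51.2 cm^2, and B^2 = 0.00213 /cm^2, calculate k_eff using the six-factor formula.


k_inf = eta*f*p*eps = 1.887*0.934*0.619*1.006 = 1.097507
P_TNL = 1/(1 + L^2*B^2) = 1/(1 + 27.9*0.00213) = 0.9439065
P_FNL = exp(-B^2*tau) = exp(-0.00213*51.2) = 0.8966802
k_eff = k_inf * P_TNL * P_FNL = 1.097507 * 0.9439065 * 0.8966802
k_eff = 0.92891

0.92891


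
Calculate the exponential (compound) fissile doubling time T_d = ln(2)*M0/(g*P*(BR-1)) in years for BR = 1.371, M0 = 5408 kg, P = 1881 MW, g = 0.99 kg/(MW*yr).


Breeding gain G = BR - 1 = 1.371 - 1 = 0.371
Fissile production rate = g * P * G = 0.99 * 1881 * 0.371 = 690.87249 kg/yr
T_d = ln(2) * M0 / (g * P * G)
T_d = ln(2) * 5408 / 690.87249 = 5.4258 yr

5.4258


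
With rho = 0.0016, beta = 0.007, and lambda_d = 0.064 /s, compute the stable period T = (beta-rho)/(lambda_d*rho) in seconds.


T = (beta - rho) / (lambda_d * rho)
T = (0.007 - 0.0016) / (0.064 * 0.0016)
T = 52.734 s

52.734


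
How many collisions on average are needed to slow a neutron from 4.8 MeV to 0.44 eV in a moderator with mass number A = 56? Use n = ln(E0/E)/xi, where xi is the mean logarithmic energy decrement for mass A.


xi = 1 + (A-1)^2/(2A)*ln((A-1)/(A+1)) = 0.03529286 (for A = 56)
n = ln(E0/E) / xi
n = ln(4.8e6 / 0.44) / 0.03529286
n = ln(1.090909e+07) / 0.03529286 = 459.16

459.16


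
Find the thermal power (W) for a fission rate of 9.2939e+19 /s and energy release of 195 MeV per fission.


P = fission_rate * E_MeV * 1.602e-13
P = 9.2939e+19 * 195 * 1.602e-13
P = 2.9033e+09 W

2.9033e+09


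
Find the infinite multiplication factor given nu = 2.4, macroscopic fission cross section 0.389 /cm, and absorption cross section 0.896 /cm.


k_inf = nu * Sigma_f / Sigma_a
k_inf = 2.4 * 0.389 / 0.896
k_inf = 1.0420

1.0420


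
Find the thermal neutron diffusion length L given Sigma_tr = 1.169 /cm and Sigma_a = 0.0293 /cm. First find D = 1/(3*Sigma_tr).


D = 1 / (3 * Sigma_tr) = 1 / (3 * 1.169) = 0.2851440 cm
L = sqrt(D / Sigma_a)
L = sqrt(0.2851440 / 0.0293)
L = 3.1196 cm

3.1196


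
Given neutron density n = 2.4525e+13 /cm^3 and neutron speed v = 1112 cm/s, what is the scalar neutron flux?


phi = n * v
phi = 2.4525e+13 * 1112
phi = 2.7272e+16 /cm^2/s

2.7272e+16


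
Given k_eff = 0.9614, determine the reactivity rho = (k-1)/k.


rho = (k_eff - 1) / k_eff
rho = (0.9614 - 1) / 0.9614
rho = -0.040150

-0.040150


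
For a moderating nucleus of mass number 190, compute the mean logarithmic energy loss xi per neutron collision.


xi = 1 + (A-1)^2/(2A) * ln((A-1)/(A+1))
xi = 1 + (190-1)^2/(2*190) * ln((190-1)/(190 +1))
xi = 0.010489

0.010489


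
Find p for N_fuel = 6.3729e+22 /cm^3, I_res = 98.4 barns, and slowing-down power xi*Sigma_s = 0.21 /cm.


p = exp(-N * I * 1e-24 / (xi*Sigma_s))
p = exp(-6.3729e+22 * 98.4 * 1e-24 / 0.21)
p = 1.0747e-13

1.0747e-13


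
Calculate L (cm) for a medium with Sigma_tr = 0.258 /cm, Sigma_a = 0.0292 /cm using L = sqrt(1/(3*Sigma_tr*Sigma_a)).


D = 1 / (3 * Sigma_tr) = 1 / (3 * 0.258) = 1.291990 cm
L = sqrt(D / Sigma_a)
L = sqrt(1.291990 / 0.0292)
L = 6.6518 cm

6.6518


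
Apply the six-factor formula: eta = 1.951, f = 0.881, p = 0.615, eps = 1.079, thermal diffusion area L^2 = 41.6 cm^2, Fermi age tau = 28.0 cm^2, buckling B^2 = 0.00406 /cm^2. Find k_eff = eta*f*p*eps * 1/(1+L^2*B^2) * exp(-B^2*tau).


k_inf = eta*f*p*eps = 1.951*0.881*0.615*1.079 = 1.140590
P_TNL = 1/(1 + L^2*B^2) = 1/(1 + 41.6*0.00406) = 0.8555081
P_FNL = exp(-B^2*tau) = exp(-0.00406*28.0) = 0.8925435
k_eff = k_inf * P_TNL * P_FNL = 1.140590 * 0.8555081 * 0.8925435
k_eff = 0.87093

0.87093


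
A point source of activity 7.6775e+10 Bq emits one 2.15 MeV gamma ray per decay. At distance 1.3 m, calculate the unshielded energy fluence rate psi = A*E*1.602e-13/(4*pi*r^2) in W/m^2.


psi = A * E * 1.602e-13 / (4*pi*r^2)
psi = 7.6775e+10 * 2.15 * 1.602e-13 / (4*pi*1.3^2)
psi = 0.0012452 W/m^2

0.0012452


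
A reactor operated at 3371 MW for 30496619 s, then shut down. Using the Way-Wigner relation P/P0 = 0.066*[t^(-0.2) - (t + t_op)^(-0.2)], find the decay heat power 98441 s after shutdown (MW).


P/P0 = 0.066 * [t^(-0.2) - (t + t_op)^(-0.2)]
P/P0 = 0.066 * [98441^(-0.2) - (98441 + 30496619)^(-0.2)]
P/P0 = 0.066 * [0.1003148 - 0.03183243] = 0.004519836
P = 3371 * 0.004519836 = 15.236 MW

15.236


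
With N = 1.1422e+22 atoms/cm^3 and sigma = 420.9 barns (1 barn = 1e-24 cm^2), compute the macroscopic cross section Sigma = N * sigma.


Sigma = N * sigma_barns * 1e-24
Sigma = 1.1422e+22 * 420.9 * 1e-24
Sigma = 4.8075 /cm

4.8075


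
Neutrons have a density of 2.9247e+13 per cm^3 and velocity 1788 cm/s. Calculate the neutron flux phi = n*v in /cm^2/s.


phi = n * v
phi = 2.9247e+13 * 1788
phi = 5.2294e+16 /cm^2/s

5.2294e+16


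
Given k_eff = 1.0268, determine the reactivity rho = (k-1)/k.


rho = (k_eff - 1) / k_eff
rho = (1.0268 - 1) / 1.0268
rho = 0.026101

0.026101


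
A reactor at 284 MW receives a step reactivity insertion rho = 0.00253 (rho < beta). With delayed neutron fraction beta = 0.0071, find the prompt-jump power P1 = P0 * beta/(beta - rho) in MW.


P1/P0 = beta / (beta - rho)
P1/P0 = 0.0071 / (0.0071 - 0.00253) = 1.553611
P1 = 284 * 1.553611 = 441.23 MW

441.23


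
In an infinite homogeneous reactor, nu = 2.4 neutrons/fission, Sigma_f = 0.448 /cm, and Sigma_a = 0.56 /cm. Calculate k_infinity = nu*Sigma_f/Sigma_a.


k_inf = nu * Sigma_f / Sigma_a
k_inf = 2.4 * 0.448 / 0.56
k_inf = 1.9200

1.9200


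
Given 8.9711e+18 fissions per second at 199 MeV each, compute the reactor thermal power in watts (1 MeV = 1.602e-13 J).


P = fission_rate * E_MeV * 1.602e-13
P = 8.9711e+18 * 199 * 1.602e-13
P = 2.8600e+08 W

2.8600e+08


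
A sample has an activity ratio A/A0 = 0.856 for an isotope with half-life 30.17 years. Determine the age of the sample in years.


lambda = ln(2) / t_half = ln(2) / 30.17 = 0.02297472 /yr
t = -ln(A/A0) / lambda
t = -ln(0.856) / 0.02297472
t = 6.7677 yr

6.7677


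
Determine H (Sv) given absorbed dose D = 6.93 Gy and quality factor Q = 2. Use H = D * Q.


H = D * Q
H = 6.93 * 2
H = 13.860 Sv

13.860


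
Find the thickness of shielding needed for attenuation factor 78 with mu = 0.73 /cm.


x = ln(factor) / mu
x = ln(78) / 0.73
x = 5.9681 cm

5.9681


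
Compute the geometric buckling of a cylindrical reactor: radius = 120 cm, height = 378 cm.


B^2 = (2.405/R)^2 + (pi/H)^2
B^2 = (2.405/120)^2 + (pi/378)^2
B^2 = 4.7074e-04 /cm^2

4.7074e-04


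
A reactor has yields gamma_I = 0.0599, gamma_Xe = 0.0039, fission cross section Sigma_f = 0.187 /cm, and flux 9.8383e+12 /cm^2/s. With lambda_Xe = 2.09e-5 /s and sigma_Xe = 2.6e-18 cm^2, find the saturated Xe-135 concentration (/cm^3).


Xe_eq = (gamma_I + gamma_Xe) * Sigma_f * phi / (lambda_Xe + sigma_Xe * phi)
Numerator = (0.0599 + 0.0039) * 0.187 * 9.8383e+12 = 1.173768e+11
Denominator = 2.09e-5 + 2.6e-18 * 9.8383e+12 = 4.647958e-05
Xe_eq = 1.173768e+11 / 4.647958e-05 = 2.5253e+15 /cm^3

2.5253e+15


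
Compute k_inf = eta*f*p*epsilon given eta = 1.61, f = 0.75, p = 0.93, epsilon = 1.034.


k_inf = eta * f * p * epsilon
k_inf = 1.61 * 0.75 * 0.93 * 1.034
k_inf = 1.1612

1.1612


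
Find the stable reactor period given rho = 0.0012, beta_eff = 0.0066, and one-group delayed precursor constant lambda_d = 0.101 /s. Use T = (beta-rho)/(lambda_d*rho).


T = (beta - rho) / (lambda_d * rho)
T = (0.0066 - 0.0012) / (0.101 * 0.0012)
T = 44.554 s

44.554


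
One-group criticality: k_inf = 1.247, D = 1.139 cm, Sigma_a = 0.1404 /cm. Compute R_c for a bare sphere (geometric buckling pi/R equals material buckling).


L^2 = D / Sigma_a = 1.139 / 0.1404 = 8.112536 cm^2
B_m^2 = (k_inf - 1) / L^2 = (1.247 - 1) / 8.112536 = 0.03044671 /cm^2
For a bare sphere: B_g = pi/R, so R_c = pi / sqrt(B_m^2)
R_c = pi / sqrt(0.03044671) = 18.004 cm

18.004


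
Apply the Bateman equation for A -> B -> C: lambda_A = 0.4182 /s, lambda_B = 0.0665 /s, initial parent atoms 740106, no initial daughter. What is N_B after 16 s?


N_B(t) = lambda_A * N_A0 / (lambda_B - lambda_A) * [exp(-lambda_A*t) - exp(-lambda_B*t)]
exp(-0.4182*16) = 0.001241792; exp(-0.0665*16) = 0.3450728
N_B = 0.4182 * 740106 / (0.0665 - 0.4182) * (0.001241792 - 0.3450728)
N_B = 302587

302587


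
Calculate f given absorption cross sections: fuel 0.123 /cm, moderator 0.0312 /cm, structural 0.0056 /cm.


f = Sigma_a_fuel / (Sigma_a_fuel + Sigma_a_mod + Sigma_a_other)
f = 0.123 / (0.123 + 0.0312 + 0.0056)
f = 0.76971

0.76971


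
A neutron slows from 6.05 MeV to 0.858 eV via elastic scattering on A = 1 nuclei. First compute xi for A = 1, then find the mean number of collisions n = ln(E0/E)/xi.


xi = 1 + (A-1)^2/(2A)*ln((A-1)/(A+1)) = 1 (for A = 1)
n = ln(E0/E) / xi
n = ln(6.05e6 / 0.858) / 1
n = ln(7.051282e+06) / 1 = 15.769

15.769


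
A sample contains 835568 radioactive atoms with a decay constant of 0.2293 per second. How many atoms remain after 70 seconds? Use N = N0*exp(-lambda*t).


N = N0 * exp(-lambda * t)
N = 835568 * exp(-0.2293 * 70)
N = 0.089355

0.089355
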